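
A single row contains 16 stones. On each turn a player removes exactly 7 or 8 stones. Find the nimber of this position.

0

Grundy values for subtraction set {7, 8}:
k:     0  1  2  3  4  5  6  7  8  9 10 11 12 13 14 15 16
g(k):  0  0  0  0  0  0  0  1  1  1  1  1  1  1  2  0  0
So g(16) = 0.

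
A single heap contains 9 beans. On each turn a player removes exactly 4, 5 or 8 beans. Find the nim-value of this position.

2

Compute g(0), g(1), … for moves {4, 5, 8}:
k:     0  1  2  3  4  5  6  7  8  9
g(k):  0  0  0  0  1  1  1  1  2  2
So g(9) = 2.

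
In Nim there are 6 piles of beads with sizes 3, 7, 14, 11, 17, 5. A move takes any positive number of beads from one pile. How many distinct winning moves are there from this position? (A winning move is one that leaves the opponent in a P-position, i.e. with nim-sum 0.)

Nim-sum: 3 ⊕ 7 ⊕ 14 ⊕ 11 ⊕ 17 ⊕ 5 = 21.
The overall nim-sum is X = 21. A pile of size p has a winning move iff p XOR X < p (reduce it to p XOR X).
  3: 3 XOR 21 = 22 ≥ 3 — no move.
  7: 7 XOR 21 = 18 ≥ 7 — no move.
  14: 14 XOR 21 = 27 ≥ 14 — no move.
  11: 11 XOR 21 = 30 ≥ 11 — no move.
  17: 17 XOR 21 = 4 < 17 — winning move (to 4).
  5: 5 XOR 21 = 16 ≥ 5 — no move.
That gives 1 winning move.

1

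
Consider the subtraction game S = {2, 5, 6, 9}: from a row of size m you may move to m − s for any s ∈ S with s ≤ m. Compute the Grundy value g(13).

1

Compute g(0), g(1), … for moves {2, 5, 6, 9}:
k:     0  1  2  3  4  5  6  7  8  9 10 11 12 13
g(k):  0  0  1  1  0  2  1  3  0  2  1  0  0  1
So g(13) = 1.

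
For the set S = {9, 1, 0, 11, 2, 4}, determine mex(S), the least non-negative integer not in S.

3

The values 0, 1, 2 are all present; 3 is the first non-negative integer missing from the set.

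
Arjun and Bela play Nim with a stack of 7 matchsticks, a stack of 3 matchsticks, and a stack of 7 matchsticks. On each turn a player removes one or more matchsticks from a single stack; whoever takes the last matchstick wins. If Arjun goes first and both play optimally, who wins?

Compute the nim-sum pairwise:
7 XOR 3 = 4
4 XOR 7 = 3
The nim-sum is 3 ≠ 0, so this is an N-position: the player to move can win; Arjun has a winning move.

Arjun wins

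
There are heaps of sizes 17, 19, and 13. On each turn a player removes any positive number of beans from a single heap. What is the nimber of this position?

15

Bitwise XOR of the heap sizes:
  10001  (17)
  10011  (19)
  01101  (13)
  -----
  01111  (15)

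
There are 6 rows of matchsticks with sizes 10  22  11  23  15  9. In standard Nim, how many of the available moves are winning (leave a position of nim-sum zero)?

3

Compute the nim-sum pairwise:
10 ⊕ 22 = 28
28 ⊕ 11 = 23
23 ⊕ 23 = 0
0 ⊕ 15 = 15
15 ⊕ 9 = 6
The overall nim-sum is X = 6. A row of size p has a winning move iff p XOR X < p (reduce it to p XOR X).
  10: 10 XOR 6 = 12 ≥ 10 — no move.
  22: 22 XOR 6 = 16 < 22 — winning move (to 16).
  11: 11 XOR 6 = 13 ≥ 11 — no move.
  23: 23 XOR 6 = 17 < 23 — winning move (to 17).
  15: 15 XOR 6 = 9 < 15 — winning move (to 9).
  9: 9 XOR 6 = 15 ≥ 9 — no move.
That gives 3 winning moves.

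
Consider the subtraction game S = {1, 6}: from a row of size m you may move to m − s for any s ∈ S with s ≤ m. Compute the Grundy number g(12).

1

Compute g(0), g(1), … for moves {1, 6}:
g(0) = mex{} = 0
g(1) = mex{0} = 1
g(2) = mex{1} = 0
g(3) = mex{0} = 1
g(4) = mex{1} = 0
g(5) = mex{0} = 1
g(6) = mex{0,1} = 2
g(7) = mex{1,2} = 0
g(8) = mex{0} = 1
g(9) = mex{1} = 0
g(10) = mex{0} = 1
g(11) = mex{1} = 0
g(12) = mex{0,2} = 1
So g(12) = 1.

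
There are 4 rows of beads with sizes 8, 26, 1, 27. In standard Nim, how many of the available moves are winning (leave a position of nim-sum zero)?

3

Compute the nim-sum pairwise:
8 ⊕ 26 = 18
18 ⊕ 1 = 19
19 ⊕ 27 = 8
The overall nim-sum is X = 8. A row of size p has a winning move iff p XOR X < p (reduce it to p XOR X).
  8: 8 XOR 8 = 0 < 8 — winning move (to 0).
  26: 26 XOR 8 = 18 < 26 — winning move (to 18).
  1: 1 XOR 8 = 9 ≥ 1 — no move.
  27: 27 XOR 8 = 19 < 27 — winning move (to 19).
That gives 3 winning moves.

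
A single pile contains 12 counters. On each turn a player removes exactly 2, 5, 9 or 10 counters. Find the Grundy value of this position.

2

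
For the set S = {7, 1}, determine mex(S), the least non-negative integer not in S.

0 is not in the set, so the mex is 0.

0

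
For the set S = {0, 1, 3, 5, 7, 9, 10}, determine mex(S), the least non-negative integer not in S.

The values 0, 1 are all present; 2 is the first non-negative integer missing from the set.

2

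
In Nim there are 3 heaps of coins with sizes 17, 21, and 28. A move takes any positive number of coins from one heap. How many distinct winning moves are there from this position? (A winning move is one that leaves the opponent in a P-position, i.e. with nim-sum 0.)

Nim-sum: 17 ⊕ 21 ⊕ 28 = 24.
The overall nim-sum is X = 24. A heap of size p has a winning move iff p XOR X < p (reduce it to p XOR X).
  17: 17 XOR 24 = 9 < 17 — winning move (to 9).
  21: 21 XOR 24 = 13 < 21 — winning move (to 13).
  28: 28 XOR 24 = 4 < 28 — winning move (to 4).
That gives 3 winning moves.

3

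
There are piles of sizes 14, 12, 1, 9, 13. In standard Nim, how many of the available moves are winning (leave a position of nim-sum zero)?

Compute the nim-sum pairwise:
14 ⊕ 12 = 2
2 ⊕ 1 = 3
3 ⊕ 9 = 10
10 ⊕ 13 = 7
The overall nim-sum is X = 7. A pile of size p has a winning move iff p XOR X < p (reduce it to p XOR X).
  14: 14 XOR 7 = 9 < 14 — winning move (to 9).
  12: 12 XOR 7 = 11 < 12 — winning move (to 11).
  1: 1 XOR 7 = 6 ≥ 1 — no move.
  9: 9 XOR 7 = 14 ≥ 9 — no move.
  13: 13 XOR 7 = 10 < 13 — winning move (to 10).
That gives 3 winning moves.

3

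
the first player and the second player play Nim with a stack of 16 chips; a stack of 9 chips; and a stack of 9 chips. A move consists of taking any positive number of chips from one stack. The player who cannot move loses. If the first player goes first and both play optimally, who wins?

In binary:
  10000  (16)
  01001  (9)
  01001  (9)
  -----
  10000  (16)
The nim-sum is 16 ≠ 0, so this is an N-position: the player to move can win; the first player has a winning move.

the first player wins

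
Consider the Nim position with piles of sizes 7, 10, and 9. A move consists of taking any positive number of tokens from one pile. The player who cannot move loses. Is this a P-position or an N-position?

N-position

Bitwise XOR of the heap sizes:
  0111  (7)
  1010  (10)
  1001  (9)
  ----
  0100  (4)
The nim-sum is 4 ≠ 0, so this is an N-position: the player to move can win.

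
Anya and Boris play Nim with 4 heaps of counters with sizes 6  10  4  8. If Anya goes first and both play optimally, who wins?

Write each in binary and XOR column by column:
  0110  (6)
  1010  (10)
  0100  (4)
  1000  (8)
  ----
  0000  (0)
The nim-sum is 0, so this is a P-position: the player to move is in a losing position under optimal play; Anya is about to move from it and so loses — Boris wins.

Boris wins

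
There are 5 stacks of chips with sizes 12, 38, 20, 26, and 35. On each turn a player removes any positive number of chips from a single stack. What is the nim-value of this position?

7

Compute the nim-sum pairwise:
12 ^ 38 = 42
42 ^ 20 = 62
62 ^ 26 = 36
36 ^ 35 = 7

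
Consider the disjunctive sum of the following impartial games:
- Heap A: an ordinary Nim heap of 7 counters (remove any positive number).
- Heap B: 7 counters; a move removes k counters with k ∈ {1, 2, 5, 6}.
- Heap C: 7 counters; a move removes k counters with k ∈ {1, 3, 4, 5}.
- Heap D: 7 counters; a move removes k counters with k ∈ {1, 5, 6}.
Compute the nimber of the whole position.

Heap A is a plain Nim heap of size 7, so its Grundy value is 7.
For heap B, compute g(0), g(1), … with moves {1, 2, 5, 6}:
k:     0  1  2  3  4  5  6  7
g(k):  0  1  2  0  1  2  3  0
So g(7) = 0.
Grundy values for heap C (subtraction set {1, 3, 4, 5}):
k:     0  1  2  3  4  5  6  7
g(k):  0  1  0  1  2  3  2  3
So g(7) = 3.
Build the Grundy sequence for heap D with g(k) = mex{g(k−s) : s ∈ {1, 5, 6}, s ≤ k}:
k:     0  1  2  3  4  5  6  7
g(k):  0  1  0  1  0  1  2  3
So g(7) = 3.
The value of a disjunctive sum is the nim-sum of the parts.
Combined value = 7 ⊕ 0 ⊕ 3 ⊕ 3 = 7.

7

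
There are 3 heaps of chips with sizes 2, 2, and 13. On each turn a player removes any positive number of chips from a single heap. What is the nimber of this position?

Write each in binary and XOR column by column:
  0010  (2)
  0010  (2)
  1101  (13)
  ----
  1101  (13)

13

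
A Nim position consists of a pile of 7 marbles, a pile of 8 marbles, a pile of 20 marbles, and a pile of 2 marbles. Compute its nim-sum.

25

Compute the nim-sum pairwise:
7 ⊕ 8 = 15
15 ⊕ 20 = 27
27 ⊕ 2 = 25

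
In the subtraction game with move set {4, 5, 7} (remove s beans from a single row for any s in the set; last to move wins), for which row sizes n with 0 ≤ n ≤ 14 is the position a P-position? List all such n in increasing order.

Grundy values for subtraction set {4, 5, 7}:
g(0) = mex{} = 0
g(1) = mex{} = 0
g(2) = mex{} = 0
g(3) = mex{} = 0
g(4) = mex{0} = 1
g(5) = mex{0} = 1
g(6) = mex{0} = 1
g(7) = mex{0} = 1
g(8) = mex{0,1} = 2
g(9) = mex{0,1} = 2
g(10) = mex{0,1} = 2
g(11) = mex{1} = 0
g(12) = mex{1,2} = 0
g(13) = mex{1,2} = 0
g(14) = mex{1,2} = 0
The P-positions (g = 0) in 0..14 are 0, 1, 2, 3, 11, 12, 13, 14.

0, 1, 2, 3, 11, 12, 13, 14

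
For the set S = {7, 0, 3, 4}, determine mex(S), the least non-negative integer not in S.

0 is in the set but 1 is not, so the mex is 1.

1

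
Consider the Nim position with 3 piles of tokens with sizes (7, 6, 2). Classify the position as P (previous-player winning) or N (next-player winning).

N-position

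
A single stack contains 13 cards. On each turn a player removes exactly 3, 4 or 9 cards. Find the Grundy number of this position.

0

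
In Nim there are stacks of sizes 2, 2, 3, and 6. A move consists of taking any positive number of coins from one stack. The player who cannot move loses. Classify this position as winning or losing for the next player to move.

Nim-sum: 2 ^ 2 ^ 3 ^ 6 = 5.
The nim-sum is 5 ≠ 0, so this is an N-position: the player to move can win.

Winning position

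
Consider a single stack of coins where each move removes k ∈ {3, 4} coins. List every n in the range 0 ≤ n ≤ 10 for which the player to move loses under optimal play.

0, 1, 2, 7, 8, 9

Build the Grundy sequence with g(k) = mex{g(k−s) : s ∈ {3, 4}, s ≤ k}:
g(0) = mex{} = 0
g(1) = mex{} = 0
g(2) = mex{} = 0
g(3) = mex{0} = 1
g(4) = mex{0} = 1
g(5) = mex{0} = 1
g(6) = mex{0,1} = 2
g(7) = mex{1} = 0
g(8) = mex{1} = 0
g(9) = mex{1,2} = 0
g(10) = mex{0,2} = 1
The P-positions (g = 0) in 0..10 are 0, 1, 2, 7, 8, 9.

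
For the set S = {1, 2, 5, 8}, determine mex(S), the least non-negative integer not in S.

0 is not in the set, so the mex is 0.

0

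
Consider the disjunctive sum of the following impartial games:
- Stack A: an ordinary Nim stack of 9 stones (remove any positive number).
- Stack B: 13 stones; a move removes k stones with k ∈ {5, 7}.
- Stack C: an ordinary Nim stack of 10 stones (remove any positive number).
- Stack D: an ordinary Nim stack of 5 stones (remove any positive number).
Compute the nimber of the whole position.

6

Stack A is a plain Nim stack of size 9, so its Grundy value is 9.
Build the Grundy sequence for stack B with g(k) = mex{g(k−s) : s ∈ {5, 7}, s ≤ k}:
k:     0  1  2  3  4  5  6  7  8  9 10 11 12 13
g(k):  0  0  0  0  0  1  1  1  1  1  2  2  0  0
So g(13) = 0.
Stack C is a plain Nim stack of size 10, so its Grundy value is 10.
Stack D is a plain Nim stack of size 5, so its Grundy value is 5.
By the Sprague-Grundy theorem, the Grundy value of a sum of independent games is the XOR of the component values.
Combined value = 9 XOR 0 XOR 10 XOR 5 = 6.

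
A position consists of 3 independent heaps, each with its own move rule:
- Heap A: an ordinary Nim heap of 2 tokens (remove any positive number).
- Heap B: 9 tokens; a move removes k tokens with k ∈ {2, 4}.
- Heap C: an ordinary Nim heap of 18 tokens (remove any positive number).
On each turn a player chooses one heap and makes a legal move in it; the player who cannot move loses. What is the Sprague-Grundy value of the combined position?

17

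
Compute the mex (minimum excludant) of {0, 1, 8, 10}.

The values 0, 1 are all present; 2 is the first non-negative integer missing from the set.

2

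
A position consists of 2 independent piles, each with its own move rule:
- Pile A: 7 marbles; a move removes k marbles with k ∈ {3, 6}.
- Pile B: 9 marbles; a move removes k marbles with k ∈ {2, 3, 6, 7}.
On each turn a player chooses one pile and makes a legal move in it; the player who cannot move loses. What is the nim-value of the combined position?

Build the Grundy sequence for pile A with g(k) = mex{g(k−s) : s ∈ {3, 6}, s ≤ k}:
k:     0  1  2  3  4  5  6  7
g(k):  0  0  0  1  1  1  2  2
So g(7) = 2.
Grundy values for pile B (subtraction set {2, 3, 6, 7}):
k:     0  1  2  3  4  5  6  7  8  9
g(k):  0  0  1  1  2  0  3  1  2  0
So g(9) = 0.
By the Sprague-Grundy theorem, the Grundy value of a sum of independent games is the XOR of the component values.
Combined value = 2 ⊕ 0 = 2.

2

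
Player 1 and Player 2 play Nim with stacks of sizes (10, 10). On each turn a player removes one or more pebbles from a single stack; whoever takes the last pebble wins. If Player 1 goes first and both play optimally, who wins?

Nim-sum: 10 ⊕ 10 = 0.
The nim-sum is 0, so this is a P-position: the player to move is in a losing position under optimal play; Player 1 is about to move from it and so loses — Player 2 wins.

Player 2 wins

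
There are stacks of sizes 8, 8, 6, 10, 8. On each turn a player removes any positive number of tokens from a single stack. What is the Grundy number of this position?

4

Nim-sum: 8 XOR 8 XOR 6 XOR 10 XOR 8 = 4.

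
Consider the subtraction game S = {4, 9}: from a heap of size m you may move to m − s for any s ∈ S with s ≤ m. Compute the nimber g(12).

Build the Grundy sequence with g(k) = mex{g(k−s) : s ∈ {4, 9}, s ≤ k}:
k:     0  1  2  3  4  5  6  7  8  9 10 11 12
g(k):  0  0  0  0  1  1  1  1  0  2  2  2  1
So g(12) = 1.

1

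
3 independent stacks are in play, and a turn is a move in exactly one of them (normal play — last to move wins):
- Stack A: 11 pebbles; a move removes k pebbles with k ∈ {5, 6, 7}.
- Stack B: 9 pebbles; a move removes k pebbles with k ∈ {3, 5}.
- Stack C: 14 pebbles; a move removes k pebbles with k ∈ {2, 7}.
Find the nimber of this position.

2

For stack A, compute g(0), g(1), … with moves {5, 6, 7}:
g(0) = mex{} = 0
g(1) = mex{} = 0
g(2) = mex{} = 0
g(3) = mex{} = 0
g(4) = mex{} = 0
g(5) = mex{0} = 1
g(6) = mex{0} = 1
g(7) = mex{0} = 1
g(8) = mex{0} = 1
g(9) = mex{0} = 1
g(10) = mex{0,1} = 2
g(11) = mex{0,1} = 2
So g(11) = 2.
Grundy values for stack B (subtraction set {3, 5}):
k:     0  1  2  3  4  5  6  7  8  9
g(k):  0  0  0  1  1  1  2  2  0  0
So g(9) = 0.
For stack C, compute g(0), g(1), … with moves {2, 7}:
k:     0  1  2  3  4  5  6  7  8  9 10 11 12 13 14
g(k):  0  0  1  1  0  0  1  1  2  0  0  1  1  0  0
So g(14) = 0.
The value of a disjunctive sum is the nim-sum of the parts.
Combined value = 2 XOR 0 XOR 0 = 2.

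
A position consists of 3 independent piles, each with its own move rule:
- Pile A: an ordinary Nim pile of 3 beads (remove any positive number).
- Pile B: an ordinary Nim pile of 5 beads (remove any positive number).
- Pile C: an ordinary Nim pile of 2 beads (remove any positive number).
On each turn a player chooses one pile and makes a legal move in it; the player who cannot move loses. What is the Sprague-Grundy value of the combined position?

4

Pile A is a plain Nim pile of size 3, so its Grundy value is 3.
Pile B is a plain Nim pile of size 5, so its Grundy value is 5.
Pile C is a plain Nim pile of size 2, so its Grundy value is 2.
By the Sprague-Grundy theorem, the Grundy value of a sum of independent games is the XOR of the component values.
Combined value = 3 ⊕ 5 ⊕ 2 = 4.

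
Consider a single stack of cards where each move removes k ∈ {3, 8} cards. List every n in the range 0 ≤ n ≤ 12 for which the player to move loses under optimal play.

0, 1, 2, 6, 7, 11, 12

Compute g(0), g(1), … for moves {3, 8}:
g(0) = mex{} = 0
g(1) = mex{} = 0
g(2) = mex{} = 0
g(3) = mex{0} = 1
g(4) = mex{0} = 1
g(5) = mex{0} = 1
g(6) = mex{1} = 0
g(7) = mex{1} = 0
g(8) = mex{0,1} = 2
g(9) = mex{0} = 1
g(10) = mex{0} = 1
g(11) = mex{1,2} = 0
g(12) = mex{1} = 0
The P-positions (g = 0) in 0..12 are 0, 1, 2, 6, 7, 11, 12.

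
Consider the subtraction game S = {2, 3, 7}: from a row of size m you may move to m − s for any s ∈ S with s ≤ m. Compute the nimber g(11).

0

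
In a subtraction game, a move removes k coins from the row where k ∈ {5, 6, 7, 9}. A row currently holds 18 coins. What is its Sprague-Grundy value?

0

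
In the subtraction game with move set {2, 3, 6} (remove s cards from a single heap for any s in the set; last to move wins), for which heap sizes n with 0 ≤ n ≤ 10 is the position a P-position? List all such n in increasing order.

0, 1, 5, 9, 10

Grundy values for subtraction set {2, 3, 6}:
k:     0  1  2  3  4  5  6  7  8  9 10
g(k):  0  0  1  1  2  0  3  1  2  0  0
The P-positions (g = 0) in 0..10 are 0, 1, 5, 9, 10.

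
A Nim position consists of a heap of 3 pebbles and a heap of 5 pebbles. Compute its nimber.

6

Write each in binary and XOR column by column:
  011  (3)
  101  (5)
  ---
  110  (6)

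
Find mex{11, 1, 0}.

The values 0, 1 are all present; 2 is the first non-negative integer missing from the set.

2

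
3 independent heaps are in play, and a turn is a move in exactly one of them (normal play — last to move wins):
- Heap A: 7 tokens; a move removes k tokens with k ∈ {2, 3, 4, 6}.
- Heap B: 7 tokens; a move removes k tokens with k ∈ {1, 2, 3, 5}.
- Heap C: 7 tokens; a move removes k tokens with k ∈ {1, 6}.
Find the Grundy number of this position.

0

For heap A, compute g(0), g(1), … with moves {2, 3, 4, 6}:
g(0) = mex{} = 0
g(1) = mex{} = 0
g(2) = mex{0} = 1
g(3) = mex{0} = 1
g(4) = mex{0,1} = 2
g(5) = mex{0,1} = 2
g(6) = mex{0,1,2} = 3
g(7) = mex{0,1,2} = 3
So g(7) = 3.
Build the Grundy sequence for heap B with g(k) = mex{g(k−s) : s ∈ {1, 2, 3, 5}, s ≤ k}:
k:     0  1  2  3  4  5  6  7
g(k):  0  1  2  3  0  1  2  3
So g(7) = 3.
Grundy values for heap C (subtraction set {1, 6}):
k:     0  1  2  3  4  5  6  7
g(k):  0  1  0  1  0  1  2  0
So g(7) = 0.
By the Sprague-Grundy theorem, the Grundy value of a sum of independent games is the XOR of the component values.
Combined value = 3 XOR 3 XOR 0 = 0.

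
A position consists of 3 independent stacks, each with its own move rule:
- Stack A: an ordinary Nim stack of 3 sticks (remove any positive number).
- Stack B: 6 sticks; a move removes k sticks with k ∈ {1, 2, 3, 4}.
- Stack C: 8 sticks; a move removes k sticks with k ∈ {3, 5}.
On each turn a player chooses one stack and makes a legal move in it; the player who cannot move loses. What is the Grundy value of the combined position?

Stack A is a plain Nim stack of size 3, so its Grundy value is 3.
Build the Grundy sequence for stack B with g(k) = mex{g(k−s) : s ∈ {1, 2, 3, 4}, s ≤ k}:
k:     0  1  2  3  4  5  6
g(k):  0  1  2  3  4  0  1
So g(6) = 1.
Grundy values for stack C (subtraction set {3, 5}):
k:     0  1  2  3  4  5  6  7  8
g(k):  0  0  0  1  1  1  2  2  0
So g(8) = 0.
By the Sprague-Grundy theorem, the Grundy value of a sum of independent games is the XOR of the component values.
Combined value = 3 ⊕ 1 ⊕ 0 = 2.

2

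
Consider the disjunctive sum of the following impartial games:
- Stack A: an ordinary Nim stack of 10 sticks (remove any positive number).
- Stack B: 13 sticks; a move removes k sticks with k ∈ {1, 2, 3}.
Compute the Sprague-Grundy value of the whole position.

Stack A is a plain Nim stack of size 10, so its Grundy value is 10.
For stack B, compute g(0), g(1), … with moves {1, 2, 3}:
k:     0  1  2  3  4  5  6  7  8  9 10 11 12 13
g(k):  0  1  2  3  0  1  2  3  0  1  2  3  0  1
So g(13) = 1.
By the Sprague-Grundy theorem, the Grundy value of a sum of independent games is the XOR of the component values.
Combined value = 10 ⊕ 1 = 11.

11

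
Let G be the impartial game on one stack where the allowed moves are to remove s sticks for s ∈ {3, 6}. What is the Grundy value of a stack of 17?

Compute g(0), g(1), … for moves {3, 6}:
k:     0  1  2  3  4  5  6  7  8  9 10 11 12 13 14 15 16 17
g(k):  0  0  0  1  1  1  2  2  2  0  0  0  1  1  1  2  2  2
So g(17) = 2.

2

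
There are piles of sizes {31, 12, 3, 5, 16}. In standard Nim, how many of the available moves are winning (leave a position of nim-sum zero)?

3

In binary:
  11111  (31)
  01100  (12)
  00011  (3)
  00101  (5)
  10000  (16)
  -----
  00101  (5)
The overall nim-sum is X = 5. A pile of size p has a winning move iff p XOR X < p (reduce it to p XOR X).
  31: 31 XOR 5 = 26 < 31 — winning move (to 26).
  12: 12 XOR 5 = 9 < 12 — winning move (to 9).
  3: 3 XOR 5 = 6 ≥ 3 — no move.
  5: 5 XOR 5 = 0 < 5 — winning move (to 0).
  16: 16 XOR 5 = 21 ≥ 16 — no move.
That gives 3 winning moves.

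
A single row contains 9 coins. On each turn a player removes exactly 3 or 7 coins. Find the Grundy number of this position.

1

Grundy values for subtraction set {3, 7}:
k:     0  1  2  3  4  5  6  7  8  9
g(k):  0  0  0  1  1  1  0  2  2  1
So g(9) = 1.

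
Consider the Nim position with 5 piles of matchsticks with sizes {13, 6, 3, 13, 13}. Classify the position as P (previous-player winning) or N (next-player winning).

N-position

In binary:
  1101  (13)
  0110  (6)
  0011  (3)
  1101  (13)
  1101  (13)
  ----
  1000  (8)
The nim-sum is 8 ≠ 0, so this is an N-position: the player to move can win.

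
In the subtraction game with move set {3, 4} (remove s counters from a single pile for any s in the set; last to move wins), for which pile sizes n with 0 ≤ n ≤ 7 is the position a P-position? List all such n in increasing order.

0, 1, 2, 7

Grundy values for subtraction set {3, 4}:
k:     0  1  2  3  4  5  6  7
g(k):  0  0  0  1  1  1  2  0
The P-positions (g = 0) in 0..7 are 0, 1, 2, 7.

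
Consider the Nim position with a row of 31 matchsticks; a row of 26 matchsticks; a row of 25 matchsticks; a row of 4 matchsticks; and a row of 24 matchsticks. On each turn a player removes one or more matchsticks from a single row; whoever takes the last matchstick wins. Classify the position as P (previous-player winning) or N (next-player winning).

P-position

Compute the nim-sum pairwise:
31 ⊕ 26 = 5
5 ⊕ 25 = 28
28 ⊕ 4 = 24
24 ⊕ 24 = 0
The nim-sum is 0, so this is a P-position: the player to move is in a losing position under optimal play.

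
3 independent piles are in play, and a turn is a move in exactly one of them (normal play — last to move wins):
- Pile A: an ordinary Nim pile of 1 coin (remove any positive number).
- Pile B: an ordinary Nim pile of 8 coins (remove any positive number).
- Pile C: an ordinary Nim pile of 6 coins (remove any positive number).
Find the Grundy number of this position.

15

Pile A is a plain Nim pile of size 1, so its Grundy value is 1.
Pile B is a plain Nim pile of size 8, so its Grundy value is 8.
Pile C is a plain Nim pile of size 6, so its Grundy value is 6.
By the Sprague-Grundy theorem, the Grundy value of a sum of independent games is the XOR of the component values.
Combined value = 1 ⊕ 8 ⊕ 6 = 15.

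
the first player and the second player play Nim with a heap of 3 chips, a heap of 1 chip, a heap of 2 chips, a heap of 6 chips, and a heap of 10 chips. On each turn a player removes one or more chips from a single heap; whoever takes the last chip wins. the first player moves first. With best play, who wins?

the first player wins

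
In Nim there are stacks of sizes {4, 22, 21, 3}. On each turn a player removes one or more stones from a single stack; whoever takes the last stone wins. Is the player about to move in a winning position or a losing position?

Winning position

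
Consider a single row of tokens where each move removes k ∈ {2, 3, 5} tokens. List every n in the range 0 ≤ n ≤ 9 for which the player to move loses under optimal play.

0, 1, 7, 8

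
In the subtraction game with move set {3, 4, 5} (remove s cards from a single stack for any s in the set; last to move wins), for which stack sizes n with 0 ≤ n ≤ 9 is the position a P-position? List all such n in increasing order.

Build the Grundy sequence with g(k) = mex{g(k−s) : s ∈ {3, 4, 5}, s ≤ k}:
k:     0  1  2  3  4  5  6  7  8  9
g(k):  0  0  0  1  1  1  2  2  0  0
The P-positions (g = 0) in 0..9 are 0, 1, 2, 8, 9.

0, 1, 2, 8, 9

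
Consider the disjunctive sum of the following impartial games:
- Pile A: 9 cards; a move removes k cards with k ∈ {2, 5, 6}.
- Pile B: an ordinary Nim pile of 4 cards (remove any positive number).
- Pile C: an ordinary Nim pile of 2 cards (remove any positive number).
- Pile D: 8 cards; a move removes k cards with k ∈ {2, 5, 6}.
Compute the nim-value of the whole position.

4

Build the Grundy sequence for pile A with g(k) = mex{g(k−s) : s ∈ {2, 5, 6}, s ≤ k}:
k:     0  1  2  3  4  5  6  7  8  9
g(k):  0  0  1  1  0  2  1  3  0  2
So g(9) = 2.
Pile B is a plain Nim pile of size 4, so its Grundy value is 4.
Pile C is a plain Nim pile of size 2, so its Grundy value is 2.
Build the Grundy sequence for pile D with g(k) = mex{g(k−s) : s ∈ {2, 5, 6}, s ≤ k}:
k:     0  1  2  3  4  5  6  7  8
g(k):  0  0  1  1  0  2  1  3  0
So g(8) = 0.
The value of a disjunctive sum is the nim-sum of the parts.
Combined value = 2 XOR 4 XOR 2 XOR 0 = 4.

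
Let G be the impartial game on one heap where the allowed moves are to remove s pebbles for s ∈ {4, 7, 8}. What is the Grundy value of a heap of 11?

Grundy values for subtraction set {4, 7, 8}:
g(0) = mex{} = 0
g(1) = mex{} = 0
g(2) = mex{} = 0
g(3) = mex{} = 0
g(4) = mex{0} = 1
g(5) = mex{0} = 1
g(6) = mex{0} = 1
g(7) = mex{0} = 1
g(8) = mex{0,1} = 2
g(9) = mex{0,1} = 2
g(10) = mex{0,1} = 2
g(11) = mex{0,1} = 2
So g(11) = 2.

2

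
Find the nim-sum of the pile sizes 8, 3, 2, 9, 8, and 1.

9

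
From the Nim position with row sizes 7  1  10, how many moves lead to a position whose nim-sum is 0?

1

Nim-sum: 7 ^ 1 ^ 10 = 12.
The overall nim-sum is X = 12. A row of size p has a winning move iff p XOR X < p (reduce it to p XOR X).
  7: 7 XOR 12 = 11 ≥ 7 — no move.
  1: 1 XOR 12 = 13 ≥ 1 — no move.
  10: 10 XOR 12 = 6 < 10 — winning move (to 6).
That gives 1 winning move.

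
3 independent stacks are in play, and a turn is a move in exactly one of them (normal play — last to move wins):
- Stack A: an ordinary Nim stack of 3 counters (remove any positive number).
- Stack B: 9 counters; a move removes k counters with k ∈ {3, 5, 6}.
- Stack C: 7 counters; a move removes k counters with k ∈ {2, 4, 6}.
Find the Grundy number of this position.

0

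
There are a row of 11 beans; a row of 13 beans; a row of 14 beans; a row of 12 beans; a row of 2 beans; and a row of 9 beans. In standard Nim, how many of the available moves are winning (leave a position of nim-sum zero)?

Nim-sum: 11 ^ 13 ^ 14 ^ 12 ^ 2 ^ 9 = 15.
The overall nim-sum is X = 15. A row of size p has a winning move iff p XOR X < p (reduce it to p XOR X).
  11: 11 XOR 15 = 4 < 11 — winning move (to 4).
  13: 13 XOR 15 = 2 < 13 — winning move (to 2).
  14: 14 XOR 15 = 1 < 14 — winning move (to 1).
  12: 12 XOR 15 = 3 < 12 — winning move (to 3).
  2: 2 XOR 15 = 13 ≥ 2 — no move.
  9: 9 XOR 15 = 6 < 9 — winning move (to 6).
That gives 5 winning moves.

5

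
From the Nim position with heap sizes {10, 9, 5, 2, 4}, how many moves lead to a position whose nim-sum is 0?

0

Nim-sum: 10 ⊕ 9 ⊕ 5 ⊕ 2 ⊕ 4 = 0.
The nim-sum is already 0, so every move leaves a nonzero nim-sum — there are no winning moves.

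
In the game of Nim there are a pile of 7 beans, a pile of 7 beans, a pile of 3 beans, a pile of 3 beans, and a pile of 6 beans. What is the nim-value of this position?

6

In binary:
  111  (7)
  111  (7)
  011  (3)
  011  (3)
  110  (6)
  ---
  110  (6)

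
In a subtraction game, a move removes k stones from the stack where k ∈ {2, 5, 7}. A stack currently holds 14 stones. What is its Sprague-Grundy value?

Grundy values for subtraction set {2, 5, 7}:
k:     0  1  2  3  4  5  6  7  8  9 10 11 12 13 14
g(k):  0  0  1  1  0  2  1  3  2  2  0  3  1  0  0
So g(14) = 0.

0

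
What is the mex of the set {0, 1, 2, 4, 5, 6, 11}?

3

The values 0, 1, 2 are all present; 3 is the first non-negative integer missing from the set.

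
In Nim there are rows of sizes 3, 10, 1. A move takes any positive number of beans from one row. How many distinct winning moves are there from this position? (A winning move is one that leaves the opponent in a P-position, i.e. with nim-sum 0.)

1

Nim-sum: 3 ⊕ 10 ⊕ 1 = 8.
The overall nim-sum is X = 8. A row of size p has a winning move iff p XOR X < p (reduce it to p XOR X).
  3: 3 XOR 8 = 11 ≥ 3 — no move.
  10: 10 XOR 8 = 2 < 10 — winning move (to 2).
  1: 1 XOR 8 = 9 ≥ 1 — no move.
That gives 1 winning move.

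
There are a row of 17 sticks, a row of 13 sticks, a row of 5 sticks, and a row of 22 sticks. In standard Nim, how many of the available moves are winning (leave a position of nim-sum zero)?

1

Compute the nim-sum pairwise:
17 XOR 13 = 28
28 XOR 5 = 25
25 XOR 22 = 15
The overall nim-sum is X = 15. A row of size p has a winning move iff p XOR X < p (reduce it to p XOR X).
  17: 17 XOR 15 = 30 ≥ 17 — no move.
  13: 13 XOR 15 = 2 < 13 — winning move (to 2).
  5: 5 XOR 15 = 10 ≥ 5 — no move.
  22: 22 XOR 15 = 25 ≥ 22 — no move.
That gives 1 winning move.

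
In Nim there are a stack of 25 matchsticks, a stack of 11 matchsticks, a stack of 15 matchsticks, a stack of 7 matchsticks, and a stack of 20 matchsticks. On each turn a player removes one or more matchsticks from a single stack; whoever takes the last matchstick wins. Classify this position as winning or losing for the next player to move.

Nim-sum: 25 XOR 11 XOR 15 XOR 7 XOR 20 = 14.
The nim-sum is 14 ≠ 0, so this is an N-position: the player to move can win.

Winning position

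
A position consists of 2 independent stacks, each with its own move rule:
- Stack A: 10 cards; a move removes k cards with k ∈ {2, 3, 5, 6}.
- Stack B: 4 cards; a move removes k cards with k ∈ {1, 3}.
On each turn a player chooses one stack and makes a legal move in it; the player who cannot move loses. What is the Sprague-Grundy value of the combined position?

1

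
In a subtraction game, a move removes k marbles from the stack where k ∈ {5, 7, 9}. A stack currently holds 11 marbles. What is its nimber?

Grundy values for subtraction set {5, 7, 9}:
k:     0  1  2  3  4  5  6  7  8  9 10 11
g(k):  0  0  0  0  0  1  1  1  1  1  2  2
So g(11) = 2.

2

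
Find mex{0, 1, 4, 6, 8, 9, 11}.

The values 0, 1 are all present; 2 is the first non-negative integer missing from the set.

2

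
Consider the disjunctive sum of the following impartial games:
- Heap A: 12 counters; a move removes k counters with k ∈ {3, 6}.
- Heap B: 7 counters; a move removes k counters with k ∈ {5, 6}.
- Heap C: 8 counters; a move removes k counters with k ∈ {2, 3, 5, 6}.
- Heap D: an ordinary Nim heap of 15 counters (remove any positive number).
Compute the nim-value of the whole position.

15

For heap A, compute g(0), g(1), … with moves {3, 6}:
g(0) = mex{} = 0
g(1) = mex{} = 0
g(2) = mex{} = 0
g(3) = mex{0} = 1
g(4) = mex{0} = 1
g(5) = mex{0} = 1
g(6) = mex{0,1} = 2
g(7) = mex{0,1} = 2
g(8) = mex{0,1} = 2
g(9) = mex{1,2} = 0
g(10) = mex{1,2} = 0
g(11) = mex{1,2} = 0
g(12) = mex{0,2} = 1
So g(12) = 1.
Grundy values for heap B (subtraction set {5, 6}):
k:     0  1  2  3  4  5  6  7
g(k):  0  0  0  0  0  1  1  1
So g(7) = 1.
For heap C, compute g(0), g(1), … with moves {2, 3, 5, 6}:
k:     0  1  2  3  4  5  6  7  8
g(k):  0  0  1  1  2  2  3  3  0
So g(8) = 0.
Heap D is a plain Nim heap of size 15, so its Grundy value is 15.
By the Sprague-Grundy theorem, the Grundy value of a sum of independent games is the XOR of the component values.
Combined value = 1 XOR 1 XOR 0 XOR 15 = 15.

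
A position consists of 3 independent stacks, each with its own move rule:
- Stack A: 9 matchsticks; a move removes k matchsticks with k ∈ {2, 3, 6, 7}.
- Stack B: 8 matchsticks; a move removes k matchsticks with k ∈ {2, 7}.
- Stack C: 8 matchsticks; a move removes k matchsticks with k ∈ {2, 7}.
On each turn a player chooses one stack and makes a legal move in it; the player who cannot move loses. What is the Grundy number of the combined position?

0

For stack A, compute g(0), g(1), … with moves {2, 3, 6, 7}:
k:     0  1  2  3  4  5  6  7  8  9
g(k):  0  0  1  1  2  0  3  1  2  0
So g(9) = 0.
Build the Grundy sequence for stack B with g(k) = mex{g(k−s) : s ∈ {2, 7}, s ≤ k}:
k:     0  1  2  3  4  5  6  7  8
g(k):  0  0  1  1  0  0  1  1  2
So g(8) = 2.
Build the Grundy sequence for stack C with g(k) = mex{g(k−s) : s ∈ {2, 7}, s ≤ k}:
g(0) = mex{} = 0
g(1) = mex{} = 0
g(2) = mex{0} = 1
g(3) = mex{0} = 1
g(4) = mex{1} = 0
g(5) = mex{1} = 0
g(6) = mex{0} = 1
g(7) = mex{0} = 1
g(8) = mex{0,1} = 2
So g(8) = 2.
By the Sprague-Grundy theorem, the Grundy value of a sum of independent games is the XOR of the component values.
Combined value = 0 XOR 2 XOR 2 = 0.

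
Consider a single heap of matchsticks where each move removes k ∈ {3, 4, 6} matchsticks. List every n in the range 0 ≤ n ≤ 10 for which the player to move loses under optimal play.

Compute g(0), g(1), … for moves {3, 4, 6}:
k:     0  1  2  3  4  5  6  7  8  9 10
g(k):  0  0  0  1  1  1  2  2  2  0  0
The P-positions (g = 0) in 0..10 are 0, 1, 2, 9, 10.

0, 1, 2, 9, 10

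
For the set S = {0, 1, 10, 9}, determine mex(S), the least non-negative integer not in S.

2

The values 0, 1 are all present; 2 is the first non-negative integer missing from the set.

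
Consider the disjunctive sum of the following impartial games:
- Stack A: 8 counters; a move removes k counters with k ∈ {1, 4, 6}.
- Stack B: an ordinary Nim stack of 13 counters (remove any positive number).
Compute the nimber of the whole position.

12

Grundy values for stack A (subtraction set {1, 4, 6}):
k:     0  1  2  3  4  5  6  7  8
g(k):  0  1  0  1  2  0  1  0  1
So g(8) = 1.
Stack B is a plain Nim stack of size 13, so its Grundy value is 13.
The value of a disjunctive sum is the nim-sum of the parts.
Combined value = 1 ⊕ 13 = 12.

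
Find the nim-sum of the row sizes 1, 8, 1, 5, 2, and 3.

12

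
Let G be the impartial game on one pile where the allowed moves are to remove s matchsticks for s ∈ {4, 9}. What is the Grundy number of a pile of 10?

2

Compute g(0), g(1), … for moves {4, 9}:
g(0) = mex{} = 0
g(1) = mex{} = 0
g(2) = mex{} = 0
g(3) = mex{} = 0
g(4) = mex{0} = 1
g(5) = mex{0} = 1
g(6) = mex{0} = 1
g(7) = mex{0} = 1
g(8) = mex{1} = 0
g(9) = mex{0,1} = 2
g(10) = mex{0,1} = 2
So g(10) = 2.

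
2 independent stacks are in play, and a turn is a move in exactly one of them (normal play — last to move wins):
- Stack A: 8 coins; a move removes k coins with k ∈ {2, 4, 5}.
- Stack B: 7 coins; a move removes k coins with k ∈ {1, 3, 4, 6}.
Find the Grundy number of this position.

0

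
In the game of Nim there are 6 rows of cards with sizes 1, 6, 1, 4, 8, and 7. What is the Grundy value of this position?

Nim-sum: 1 ^ 6 ^ 1 ^ 4 ^ 8 ^ 7 = 13.

13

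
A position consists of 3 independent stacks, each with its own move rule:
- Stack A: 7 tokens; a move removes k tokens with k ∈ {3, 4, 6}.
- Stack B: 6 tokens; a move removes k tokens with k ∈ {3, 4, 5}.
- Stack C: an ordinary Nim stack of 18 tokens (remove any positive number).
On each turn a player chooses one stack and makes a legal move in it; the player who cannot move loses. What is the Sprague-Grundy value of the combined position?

18

Build the Grundy sequence for stack A with g(k) = mex{g(k−s) : s ∈ {3, 4, 6}, s ≤ k}:
g(0) = mex{} = 0
g(1) = mex{} = 0
g(2) = mex{} = 0
g(3) = mex{0} = 1
g(4) = mex{0} = 1
g(5) = mex{0} = 1
g(6) = mex{0,1} = 2
g(7) = mex{0,1} = 2
So g(7) = 2.
For stack B, compute g(0), g(1), … with moves {3, 4, 5}:
g(0) = mex{} = 0
g(1) = mex{} = 0
g(2) = mex{} = 0
g(3) = mex{0} = 1
g(4) = mex{0} = 1
g(5) = mex{0} = 1
g(6) = mex{0,1} = 2
So g(6) = 2.
Stack C is a plain Nim stack of size 18, so its Grundy value is 18.
The value of a disjunctive sum is the nim-sum of the parts.
Combined value = 2 ⊕ 2 ⊕ 18 = 18.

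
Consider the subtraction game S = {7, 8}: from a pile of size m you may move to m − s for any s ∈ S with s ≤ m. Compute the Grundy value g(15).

0

Build the Grundy sequence with g(k) = mex{g(k−s) : s ∈ {7, 8}, s ≤ k}:
k:     0  1  2  3  4  5  6  7  8  9 10 11 12 13 14 15
g(k):  0  0  0  0  0  0  0  1  1  1  1  1  1  1  2  0
So g(15) = 0.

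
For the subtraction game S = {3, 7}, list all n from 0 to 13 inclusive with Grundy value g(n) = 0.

0, 1, 2, 6, 10, 11, 12

Grundy values for subtraction set {3, 7}:
g(0) = mex{} = 0
g(1) = mex{} = 0
g(2) = mex{} = 0
g(3) = mex{0} = 1
g(4) = mex{0} = 1
g(5) = mex{0} = 1
g(6) = mex{1} = 0
g(7) = mex{0,1} = 2
g(8) = mex{0,1} = 2
g(9) = mex{0} = 1
g(10) = mex{1,2} = 0
g(11) = mex{1,2} = 0
g(12) = mex{1} = 0
g(13) = mex{0} = 1
The P-positions (g = 0) in 0..13 are 0, 1, 2, 6, 10, 11, 12.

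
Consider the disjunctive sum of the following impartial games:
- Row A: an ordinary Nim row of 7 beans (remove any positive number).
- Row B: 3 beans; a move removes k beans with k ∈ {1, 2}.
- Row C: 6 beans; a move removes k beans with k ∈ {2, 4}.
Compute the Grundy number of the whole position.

7

Row A is a plain Nim row of size 7, so its Grundy value is 7.
For row B, compute g(0), g(1), … with moves {1, 2}:
k:     0  1  2  3
g(k):  0  1  2  0
So g(3) = 0.
Grundy values for row C (subtraction set {2, 4}):
g(0) = mex{} = 0
g(1) = mex{} = 0
g(2) = mex{0} = 1
g(3) = mex{0} = 1
g(4) = mex{0,1} = 2
g(5) = mex{0,1} = 2
g(6) = mex{1,2} = 0
So g(6) = 0.
The value of a disjunctive sum is the nim-sum of the parts.
Combined value = 7 XOR 0 XOR 0 = 7.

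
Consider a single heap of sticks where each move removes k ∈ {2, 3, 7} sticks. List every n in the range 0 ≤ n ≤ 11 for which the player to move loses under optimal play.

0, 1, 5, 6, 10, 11

Build the Grundy sequence with g(k) = mex{g(k−s) : s ∈ {2, 3, 7}, s ≤ k}:
g(0) = mex{} = 0
g(1) = mex{} = 0
g(2) = mex{0} = 1
g(3) = mex{0} = 1
g(4) = mex{0,1} = 2
g(5) = mex{1} = 0
g(6) = mex{1,2} = 0
g(7) = mex{0,2} = 1
g(8) = mex{0} = 1
g(9) = mex{0,1} = 2
g(10) = mex{1} = 0
g(11) = mex{1,2} = 0
The P-positions (g = 0) in 0..11 are 0, 1, 5, 6, 10, 11.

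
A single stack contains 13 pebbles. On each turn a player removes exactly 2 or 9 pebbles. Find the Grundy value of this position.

1

Build the Grundy sequence with g(k) = mex{g(k−s) : s ∈ {2, 9}, s ≤ k}:
g(0) = mex{} = 0
g(1) = mex{} = 0
g(2) = mex{0} = 1
g(3) = mex{0} = 1
g(4) = mex{1} = 0
g(5) = mex{1} = 0
g(6) = mex{0} = 1
g(7) = mex{0} = 1
g(8) = mex{1} = 0
g(9) = mex{0,1} = 2
g(10) = mex{0} = 1
g(11) = mex{1,2} = 0
g(12) = mex{1} = 0
g(13) = mex{0} = 1
So g(13) = 1.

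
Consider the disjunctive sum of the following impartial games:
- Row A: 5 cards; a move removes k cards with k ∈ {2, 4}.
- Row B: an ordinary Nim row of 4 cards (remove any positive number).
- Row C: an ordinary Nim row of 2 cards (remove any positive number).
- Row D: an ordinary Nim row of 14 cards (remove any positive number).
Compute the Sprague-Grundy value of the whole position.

For row A, compute g(0), g(1), … with moves {2, 4}:
g(0) = mex{} = 0
g(1) = mex{} = 0
g(2) = mex{0} = 1
g(3) = mex{0} = 1
g(4) = mex{0,1} = 2
g(5) = mex{0,1} = 2
So g(5) = 2.
Row B is a plain Nim row of size 4, so its Grundy value is 4.
Row C is a plain Nim row of size 2, so its Grundy value is 2.
Row D is a plain Nim row of size 14, so its Grundy value is 14.
The value of a disjunctive sum is the nim-sum of the parts.
Combined value = 2 ⊕ 4 ⊕ 2 ⊕ 14 = 10.

10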